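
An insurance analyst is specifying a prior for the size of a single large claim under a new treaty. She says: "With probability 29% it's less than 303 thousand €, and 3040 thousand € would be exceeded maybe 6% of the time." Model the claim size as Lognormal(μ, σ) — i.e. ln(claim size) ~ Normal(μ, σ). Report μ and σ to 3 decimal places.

If T ~ Lognormal(μ,σ) then ln T ~ Normal(μ,σ), so the p-quantile of ln T is μ + z_p·σ.
ln(303) = 5.714 and ln(3040) = 8.02; z_{0.29} = -0.5534, z_{0.94} = 1.555.
σ = (8.02 − 5.714)/(1.555 − (-0.5534)) = 1.094.
μ = 5.714 − (-0.5534)·1.094 = 6.319.

μ ≈ 6.319, σ ≈ 1.094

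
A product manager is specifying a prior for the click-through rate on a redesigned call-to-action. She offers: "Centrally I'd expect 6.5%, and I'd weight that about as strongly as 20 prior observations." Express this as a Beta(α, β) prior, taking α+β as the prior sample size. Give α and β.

α = 1.3, β = 18.7

Under the effective-sample-size interpretation, Beta(α, β) has prior mean α/(α+β) and prior sample size α+β.
So α+β = 20 and α/(α+β) = 0.065, giving α = 0.065·20 = 1.3 and β = 20 − 1.3 = 18.7.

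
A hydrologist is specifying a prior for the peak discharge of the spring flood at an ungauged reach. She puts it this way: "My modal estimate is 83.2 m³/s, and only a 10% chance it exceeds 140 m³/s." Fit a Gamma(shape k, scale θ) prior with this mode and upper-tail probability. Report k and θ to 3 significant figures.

Gamma(k,θ) with k>1 has mode (k−1)θ, so θ = 83.2/(k−1).
Need P(X < 140) = 0.9 with θ tied to k this way. Start at k = 2, θ = 83.2: P(X<140) ≈ 0.501.
Too low — raise k to concentrate. Iterating converges to k ≈ 7.98.
Then θ = 83.2/(7.98−1) ≈ 11.9.

k ≈ 7.98, θ ≈ 11.9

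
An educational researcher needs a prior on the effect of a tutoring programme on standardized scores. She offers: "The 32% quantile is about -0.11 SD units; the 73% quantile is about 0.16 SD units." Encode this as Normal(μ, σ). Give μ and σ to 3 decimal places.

The p-quantile of Normal(μ,σ) is μ + z_p·σ, with z_{0.32} = -0.4677 and z_{0.73} = 0.6128.
Eliminate σ: μ = (z₂·x₁ − z₁·x₂)/(z₂ − z₁) = (0.6128·-0.11 − (-0.4677)·0.16)/1.081 = 0.007.
Then σ = (x₂ − x₁)/(z₂ − z₁) = (0.16 − -0.11)/1.081 = 0.250.

μ = 0.007, σ = 0.250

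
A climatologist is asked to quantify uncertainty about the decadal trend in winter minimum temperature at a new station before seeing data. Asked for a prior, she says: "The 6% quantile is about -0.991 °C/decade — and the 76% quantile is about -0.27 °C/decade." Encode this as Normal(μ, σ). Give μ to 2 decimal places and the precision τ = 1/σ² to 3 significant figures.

μ = -0.50, τ = 9.83

For Normal(μ,σ), the p-quantile is μ + z_p·σ. Here z_{0.06} = -1.555, z_{0.76} = 0.7063.
So -0.991 = μ − 1.555σ and -0.27 = μ + 0.7063σ.
Subtracting: σ = (-0.27 − -0.991)/(0.7063 − (-1.555)) = 0.32.
Then μ = -0.991 − (-1.555)·0.32 = -0.50.
Precision τ = 1/σ² = 1/0.3189² = 9.83.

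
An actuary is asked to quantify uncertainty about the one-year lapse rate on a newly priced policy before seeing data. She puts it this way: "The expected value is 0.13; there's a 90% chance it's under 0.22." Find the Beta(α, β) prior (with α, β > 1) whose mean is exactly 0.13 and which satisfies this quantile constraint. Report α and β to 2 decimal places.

α ≈ 3.24, β ≈ 21.65

With mean 0.13 fixed, write α = 0.13s, β = 0.87s where s = α+β.
Need P(θ < 0.22) = 0.9 under Beta(0.13s, 0.87s). Normal approximation: (q−m)/√(m(1−m)/s) ≈ z_{0.9} = 1.28, so s ≈ 0.13·0.87·(1.28)²/(0.22−0.13)² = 22.9.
At s = 22.9: P(θ<0.22) ≈ 0.893. Adjusting to match 0.9 gives s ≈ 24.89.
So α = 0.13·24.89 ≈ 3.24, β = 0.87·24.89 ≈ 21.65.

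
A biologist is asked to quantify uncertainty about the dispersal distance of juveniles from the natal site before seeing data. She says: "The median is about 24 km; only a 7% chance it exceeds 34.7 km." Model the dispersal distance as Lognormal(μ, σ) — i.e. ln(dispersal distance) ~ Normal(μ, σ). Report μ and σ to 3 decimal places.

If T ~ Lognormal(μ,σ) then ln T ~ Normal(μ,σ), so the p-quantile of ln T is μ + z_p·σ.
ln(24) = 3.178 and ln(34.7) = 3.547; z_{0.5} = 0, z_{0.93} = 1.476.
σ = (3.547 − 3.178)/(1.476 − (0)) = 0.250.
μ = 3.178 − (0)·0.250 = 3.178.

μ ≈ 3.178, σ ≈ 0.250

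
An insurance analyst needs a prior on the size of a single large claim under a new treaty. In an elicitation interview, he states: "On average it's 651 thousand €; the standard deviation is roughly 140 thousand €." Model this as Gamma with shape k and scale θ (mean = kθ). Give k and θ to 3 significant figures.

k ≈ 21.6, θ ≈ 30.1

For Gamma(k, scale θ): mean = kθ, variance = kθ², so CV = 1/√k.
CV = SD/mean = 140/651 = 0.2151, hence k = 1/CV² = 21.6.
Then θ = mean/k = 651/21.6 = 30.1.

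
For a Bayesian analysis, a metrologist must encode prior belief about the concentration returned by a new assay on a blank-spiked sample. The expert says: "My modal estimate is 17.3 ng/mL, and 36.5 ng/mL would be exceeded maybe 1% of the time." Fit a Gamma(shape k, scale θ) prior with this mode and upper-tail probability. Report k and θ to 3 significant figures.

k ≈ 9.72, θ ≈ 1.98

Gamma(k,θ) with k>1 has mode (k−1)θ, so θ = 17.3/(k−1).
Need P(X < 36.5) = 0.99 with θ tied to k this way. Start at k = 2, θ = 17.3: P(X<36.5) ≈ 0.623.
Too low — raise k to concentrate. Iterating converges to k ≈ 9.72.
Then θ = 17.3/(9.72−1) ≈ 1.98.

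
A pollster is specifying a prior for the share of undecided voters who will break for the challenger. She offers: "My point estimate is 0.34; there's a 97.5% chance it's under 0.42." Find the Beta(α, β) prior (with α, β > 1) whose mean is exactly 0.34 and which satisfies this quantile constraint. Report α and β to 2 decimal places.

With mean 0.34 fixed, write α = 0.34s, β = 0.66s where s = α+β.
Need P(θ < 0.42) = 0.975 under Beta(0.34s, 0.66s). Normal approximation: (q−m)/√(m(1−m)/s) ≈ z_{0.975} = 1.96, so s ≈ 0.34·0.66·(1.96)²/(0.42−0.34)² = 134.7.
At s = 134.7: P(θ<0.42) ≈ 0.972. Adjusting to match 0.975 gives s ≈ 140.74.
So α = 0.34·140.74 ≈ 47.85, β = 0.66·140.74 ≈ 92.89.

α ≈ 47.85, β ≈ 92.89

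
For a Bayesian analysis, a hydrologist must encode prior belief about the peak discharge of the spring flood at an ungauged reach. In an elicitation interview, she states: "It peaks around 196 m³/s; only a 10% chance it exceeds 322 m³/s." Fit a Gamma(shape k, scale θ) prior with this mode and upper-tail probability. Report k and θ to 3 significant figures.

Gamma(k,θ) with k>1 has mode (k−1)θ, so θ = 196/(k−1).
Need P(X < 322) = 0.9 with θ tied to k this way. Start at k = 2, θ = 196: P(X<322) ≈ 0.489.
Too low — raise k to concentrate. Iterating converges to k ≈ 8.65.
Then θ = 196/(8.65−1) ≈ 25.6.

k ≈ 8.65, θ ≈ 25.6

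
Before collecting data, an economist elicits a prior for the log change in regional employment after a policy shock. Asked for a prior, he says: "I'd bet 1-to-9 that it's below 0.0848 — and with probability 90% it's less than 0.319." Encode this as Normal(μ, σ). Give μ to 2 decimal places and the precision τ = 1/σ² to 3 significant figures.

μ = 0.20, τ = 120

The p-quantile of Normal(μ,σ) is μ + z_p·σ, with z_{0.1} = -1.282 and z_{0.9} = 1.282.
Eliminate σ: μ = (z₂·x₁ − z₁·x₂)/(z₂ − z₁) = (1.282·0.0848 − (-1.282)·0.319)/2.563 = 0.20.
Then σ = (x₂ − x₁)/(z₂ − z₁) = (0.319 − 0.0848)/2.563 = 0.09.
Precision τ = 1/σ² = 1/0.09137² = 120.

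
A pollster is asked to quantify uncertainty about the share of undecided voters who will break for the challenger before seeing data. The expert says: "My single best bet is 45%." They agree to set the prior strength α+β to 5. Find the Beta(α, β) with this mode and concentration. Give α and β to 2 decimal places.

α = 2.35, β = 2.65

For α,β > 1 the Beta mode is (α−1)/(α+β−2). With α+β = 5, the mode is (α−1)/3.
Set (α−1)/3 = 0.45 → α = 1 + 0.45·3 = 2.35.
β = 5 − α = 2.65.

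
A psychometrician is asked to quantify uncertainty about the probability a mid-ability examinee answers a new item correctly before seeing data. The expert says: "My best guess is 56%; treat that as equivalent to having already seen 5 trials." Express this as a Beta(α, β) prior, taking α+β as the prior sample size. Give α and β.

Under the effective-sample-size interpretation, Beta(α, β) has prior mean α/(α+β) and prior sample size α+β.
So α+β = 5 and α/(α+β) = 0.56, giving α = 0.56·5 = 2.8 and β = 5 − 2.8 = 2.2.

α = 2.8, β = 2.2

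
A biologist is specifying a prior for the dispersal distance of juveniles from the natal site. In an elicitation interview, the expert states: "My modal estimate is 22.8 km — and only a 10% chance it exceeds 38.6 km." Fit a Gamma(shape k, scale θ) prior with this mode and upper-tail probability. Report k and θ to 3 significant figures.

Gamma(k,θ) with k>1 has mode (k−1)θ, so θ = 22.8/(k−1).
Need P(X < 38.6) = 0.9 with θ tied to k this way. Start at k = 2, θ = 22.8: P(X<38.6) ≈ 0.505.
Too low — raise k to concentrate. Iterating converges to k ≈ 7.83.
Then θ = 22.8/(7.83−1) ≈ 3.34.

k ≈ 7.83, θ ≈ 3.34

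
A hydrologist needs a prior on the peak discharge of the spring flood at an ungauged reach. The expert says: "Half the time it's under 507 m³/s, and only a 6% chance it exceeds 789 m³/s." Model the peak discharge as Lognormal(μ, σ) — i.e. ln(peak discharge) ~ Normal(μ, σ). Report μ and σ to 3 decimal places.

If T ~ Lognormal(μ,σ) then ln T ~ Normal(μ,σ), so the p-quantile of ln T is μ + z_p·σ.
ln(507) = 6.229 and ln(789) = 6.671; z_{0.5} = 0, z_{0.94} = 1.555.
σ = (6.671 − 6.229)/(1.555 − (0)) = 0.284.
μ = 6.229 − (0)·0.284 = 6.229.

μ ≈ 6.229, σ ≈ 0.284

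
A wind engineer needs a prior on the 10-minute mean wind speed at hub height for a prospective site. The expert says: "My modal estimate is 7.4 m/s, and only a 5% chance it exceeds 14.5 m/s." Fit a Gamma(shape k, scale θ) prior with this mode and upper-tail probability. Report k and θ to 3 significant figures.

k ≈ 7.13, θ ≈ 1.21

Gamma(k,θ) with k>1 has mode (k−1)θ, so θ = 7.4/(k−1).
Need P(X < 14.5) = 0.95 with θ tied to k this way. Start at k = 2, θ = 7.4: P(X<14.5) ≈ 0.583.
Too low — raise k to concentrate. Iterating converges to k ≈ 7.13.
Then θ = 7.4/(7.13−1) ≈ 1.21.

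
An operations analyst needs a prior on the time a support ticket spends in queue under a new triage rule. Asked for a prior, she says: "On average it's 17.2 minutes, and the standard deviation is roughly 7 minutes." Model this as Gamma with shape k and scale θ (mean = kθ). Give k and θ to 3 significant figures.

k ≈ 6.04, θ ≈ 2.85

For Gamma(k, scale θ): mean = kθ, variance = kθ², so CV = 1/√k.
CV = SD/mean = 7/17.2 = 0.407, hence k = 1/CV² = 6.04.
Then θ = mean/k = 17.2/6.04 = 2.85.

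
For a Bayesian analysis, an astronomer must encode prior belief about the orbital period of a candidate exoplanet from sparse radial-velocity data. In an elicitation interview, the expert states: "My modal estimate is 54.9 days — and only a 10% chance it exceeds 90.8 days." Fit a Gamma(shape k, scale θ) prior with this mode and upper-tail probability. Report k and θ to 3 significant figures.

Gamma(k,θ) with k>1 has mode (k−1)θ, so θ = 54.9/(k−1).
Need P(X < 90.8) = 0.9 with θ tied to k this way. Start at k = 2, θ = 54.9: P(X<90.8) ≈ 0.492.
Too low — raise k to concentrate. Iterating converges to k ≈ 8.45.
Then θ = 54.9/(8.45−1) ≈ 7.37.

k ≈ 8.45, θ ≈ 7.37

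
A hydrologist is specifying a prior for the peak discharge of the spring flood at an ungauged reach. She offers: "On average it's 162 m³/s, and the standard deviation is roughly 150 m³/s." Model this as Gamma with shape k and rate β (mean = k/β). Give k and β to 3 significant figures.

For Gamma(k, rate β): mean = k/β, variance = k/β², so CV = 1/√k.
CV = SD/mean = 150/162 = 0.9259, hence k = 1/CV² = 1.17.
Then β = k/mean = 1.17/162 = 0.0072.

k ≈ 1.17, β ≈ 0.0072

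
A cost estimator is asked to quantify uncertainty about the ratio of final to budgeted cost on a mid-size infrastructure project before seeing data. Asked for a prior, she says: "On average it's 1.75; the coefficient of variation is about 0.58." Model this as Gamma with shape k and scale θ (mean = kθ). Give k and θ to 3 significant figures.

For Gamma(k, scale θ): mean = kθ, variance = kθ², so CV = 1/√k.
CV = 0.58, hence k = 1/CV² = 2.97.
Then θ = mean/k = 1.75/2.97 = 0.589.

k ≈ 2.97, θ ≈ 0.589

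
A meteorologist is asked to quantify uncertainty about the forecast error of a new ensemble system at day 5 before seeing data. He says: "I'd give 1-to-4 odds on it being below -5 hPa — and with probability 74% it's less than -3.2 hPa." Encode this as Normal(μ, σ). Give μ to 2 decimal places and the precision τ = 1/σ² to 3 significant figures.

μ = -3.98, τ = 0.681

For Normal(μ,σ), the p-quantile is μ + z_p·σ. Here z_{0.2} = -0.8416, z_{0.74} = 0.6433.
So -5 = μ − 0.8416σ and -3.2 = μ + 0.6433σ.
Subtracting: σ = (-3.2 − -5)/(0.6433 − (-0.8416)) = 1.21.
Then μ = -5 − (-0.8416)·1.21 = -3.98.
Precision τ = 1/σ² = 1/1.212² = 0.681.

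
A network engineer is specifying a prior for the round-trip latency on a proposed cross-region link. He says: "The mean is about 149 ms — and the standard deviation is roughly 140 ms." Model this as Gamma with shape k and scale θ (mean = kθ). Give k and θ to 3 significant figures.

For Gamma(k, scale θ): mean = kθ, variance = kθ², so CV = 1/√k.
CV = SD/mean = 140/149 = 0.9396, hence k = 1/CV² = 1.13.
Then θ = mean/k = 149/1.13 = 132.

k ≈ 1.13, θ ≈ 132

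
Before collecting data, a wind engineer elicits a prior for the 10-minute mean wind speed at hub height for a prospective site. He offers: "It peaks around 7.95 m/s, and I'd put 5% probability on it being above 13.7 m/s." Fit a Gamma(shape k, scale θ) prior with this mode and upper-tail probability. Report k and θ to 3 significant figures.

Gamma(k,θ) with k>1 has mode (k−1)θ, so θ = 7.95/(k−1).
Need P(X < 13.7) = 0.95 with θ tied to k this way. Start at k = 2, θ = 7.95: P(X<13.7) ≈ 0.514.
Too low — raise k to concentrate. Iterating converges to k ≈ 10.4.
Then θ = 7.95/(10.4−1) ≈ 0.844.

k ≈ 10.4, θ ≈ 0.844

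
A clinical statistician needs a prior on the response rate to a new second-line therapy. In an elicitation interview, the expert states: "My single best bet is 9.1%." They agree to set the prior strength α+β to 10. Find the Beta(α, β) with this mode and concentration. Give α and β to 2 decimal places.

For α,β > 1 the Beta mode is (α−1)/(α+β−2). With α+β = 10, the mode is (α−1)/8.
Set (α−1)/8 = 0.091 → α = 1 + 0.091·8 = 1.73.
β = 10 − α = 8.27.

α = 1.73, β = 8.27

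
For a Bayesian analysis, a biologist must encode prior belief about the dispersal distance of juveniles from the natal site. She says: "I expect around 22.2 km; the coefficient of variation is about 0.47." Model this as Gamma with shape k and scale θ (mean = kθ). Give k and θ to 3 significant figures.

k ≈ 4.53, θ ≈ 4.9

For Gamma(k, scale θ): mean = kθ, variance = kθ², so CV = 1/√k.
CV = 0.47, hence k = 1/CV² = 4.53.
Then θ = mean/k = 22.2/4.53 = 4.9.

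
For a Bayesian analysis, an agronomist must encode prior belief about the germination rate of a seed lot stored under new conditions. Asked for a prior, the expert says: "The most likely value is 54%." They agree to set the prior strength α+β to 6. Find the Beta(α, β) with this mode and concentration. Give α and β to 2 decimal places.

α = 3.16, β = 2.84

For α,β > 1 the Beta mode is (α−1)/(α+β−2). With α+β = 6, the mode is (α−1)/4.
Set (α−1)/4 = 0.54 → α = 1 + 0.54·4 = 3.16.
β = 6 − α = 2.84.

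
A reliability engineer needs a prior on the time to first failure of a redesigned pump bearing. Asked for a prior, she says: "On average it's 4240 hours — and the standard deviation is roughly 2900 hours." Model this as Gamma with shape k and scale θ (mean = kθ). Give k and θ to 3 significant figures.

k ≈ 2.14, θ ≈ 1980

For Gamma(k, scale θ): mean = kθ, variance = kθ², so CV = 1/√k.
CV = SD/mean = 2900/4240 = 0.684, hence k = 1/CV² = 2.14.
Then θ = mean/k = 4240/2.14 = 1980.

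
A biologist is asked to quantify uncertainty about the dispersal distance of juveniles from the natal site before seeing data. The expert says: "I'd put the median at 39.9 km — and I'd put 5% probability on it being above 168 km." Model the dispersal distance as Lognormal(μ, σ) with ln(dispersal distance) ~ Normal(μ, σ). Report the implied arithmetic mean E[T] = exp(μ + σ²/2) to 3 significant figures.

E[T] ≈ 58.5 km

If T ~ Lognormal(μ,σ) then ln T ~ Normal(μ,σ), so the p-quantile of ln T is μ + z_p·σ.
ln(39.9) = 3.686 and ln(168) = 5.124; z_{0.5} = 0, z_{0.95} = 1.645.
σ = (5.124 − 3.686)/(1.645 − (0)) = 0.874.
μ = 3.686 − (0)·0.874 = 3.686.
E[T] = exp(μ + σ²/2) = exp(3.686 + 0.3819) = 58.5 km.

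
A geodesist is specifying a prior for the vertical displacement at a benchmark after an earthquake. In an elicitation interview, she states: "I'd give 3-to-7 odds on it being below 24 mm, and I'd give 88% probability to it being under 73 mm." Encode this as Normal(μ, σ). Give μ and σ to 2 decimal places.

μ = 39.12, σ = 28.83

The p-quantile of Normal(μ,σ) is μ + z_p·σ, with z_{0.3} = -0.5244 and z_{0.88} = 1.175.
Eliminate σ: μ = (z₂·x₁ − z₁·x₂)/(z₂ − z₁) = (1.175·24 − (-0.5244)·73)/1.699 = 39.12.
Then σ = (x₂ − x₁)/(z₂ − z₁) = (73 − 24)/1.699 = 28.83.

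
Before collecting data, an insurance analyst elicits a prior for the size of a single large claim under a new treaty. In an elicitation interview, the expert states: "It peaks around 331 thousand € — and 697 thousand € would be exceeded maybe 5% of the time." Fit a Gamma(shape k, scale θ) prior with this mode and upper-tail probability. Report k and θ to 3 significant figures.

k ≈ 5.98, θ ≈ 66.5

Gamma(k,θ) with k>1 has mode (k−1)θ, so θ = 331/(k−1).
Need P(X < 697) = 0.95 with θ tied to k this way. Start at k = 2, θ = 331: P(X<697) ≈ 0.622.
Too low — raise k to concentrate. Iterating converges to k ≈ 5.98.
Then θ = 331/(5.98−1) ≈ 66.5.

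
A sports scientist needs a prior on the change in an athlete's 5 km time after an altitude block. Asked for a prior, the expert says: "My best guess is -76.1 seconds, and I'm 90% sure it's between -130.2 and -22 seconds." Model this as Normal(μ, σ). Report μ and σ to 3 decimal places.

μ = -76.100, σ = 32.890

A symmetric 90% interval runs μ ± z·σ with z = 1.645.
Half-width = 54.1, so σ = 54.1/1.645 = 32.890.
μ is the stated best guess, -76.100.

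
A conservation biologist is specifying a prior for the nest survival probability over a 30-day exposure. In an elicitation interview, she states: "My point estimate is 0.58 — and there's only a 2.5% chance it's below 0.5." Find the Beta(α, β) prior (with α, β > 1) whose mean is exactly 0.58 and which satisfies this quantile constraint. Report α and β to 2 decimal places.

α ≈ 86.17, β ≈ 62.40

With mean 0.58 fixed, write α = 0.58s, β = 0.42s where s = α+β.
Need P(θ < 0.5) = 0.025 under Beta(0.58s, 0.42s). Normal approximation: (q−m)/√(m(1−m)/s) ≈ z_{0.025} = -1.96, so s ≈ 0.58·0.42·(-1.96)²/(0.5−0.58)² = 146.2.
At s = 146.2: P(θ<0.5) ≈ 0.026. Adjusting to match 0.025 gives s ≈ 148.57.
So α = 0.58·148.57 ≈ 86.17, β = 0.42·148.57 ≈ 62.40.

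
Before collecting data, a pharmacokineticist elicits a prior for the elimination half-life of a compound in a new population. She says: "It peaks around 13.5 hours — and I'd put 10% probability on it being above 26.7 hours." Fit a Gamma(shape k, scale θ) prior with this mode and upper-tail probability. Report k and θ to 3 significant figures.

k ≈ 5.12, θ ≈ 3.28

Gamma(k,θ) with k>1 has mode (k−1)θ, so θ = 13.5/(k−1).
Need P(X < 26.7) = 0.9 with θ tied to k this way. Start at k = 2, θ = 13.5: P(X<26.7) ≈ 0.588.
Too low — raise k to concentrate. Iterating converges to k ≈ 5.12.
Then θ = 13.5/(5.12−1) ≈ 3.28.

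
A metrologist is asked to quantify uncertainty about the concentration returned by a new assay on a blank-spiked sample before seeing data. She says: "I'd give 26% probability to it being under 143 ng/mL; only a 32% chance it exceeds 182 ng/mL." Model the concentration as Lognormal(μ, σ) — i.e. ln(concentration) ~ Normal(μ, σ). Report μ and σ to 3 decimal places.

If T ~ Lognormal(μ,σ) then ln T ~ Normal(μ,σ), so the p-quantile of ln T is μ + z_p·σ.
ln(143) = 4.963 and ln(182) = 5.204; z_{0.26} = -0.6433, z_{0.68} = 0.4677.
σ = (5.204 − 4.963)/(0.4677 − (-0.6433)) = 0.217.
μ = 4.963 − (-0.6433)·0.217 = 5.102.

μ ≈ 5.102, σ ≈ 0.217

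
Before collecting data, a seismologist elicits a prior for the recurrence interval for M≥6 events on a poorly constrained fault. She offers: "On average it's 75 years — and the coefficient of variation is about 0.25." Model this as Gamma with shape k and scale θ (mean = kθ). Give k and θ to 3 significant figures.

For Gamma(k, scale θ): mean = kθ, variance = kθ², so CV = 1/√k.
CV = 0.25, hence k = 1/CV² = 16.
Then θ = mean/k = 75/16 = 4.69.

k ≈ 16, θ ≈ 4.69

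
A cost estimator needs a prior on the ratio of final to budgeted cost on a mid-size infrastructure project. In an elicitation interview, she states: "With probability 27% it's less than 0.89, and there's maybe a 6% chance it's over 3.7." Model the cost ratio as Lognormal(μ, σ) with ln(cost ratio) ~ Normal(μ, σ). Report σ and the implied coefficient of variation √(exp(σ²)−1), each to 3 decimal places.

If T ~ Lognormal(μ,σ) then ln T ~ Normal(μ,σ), so the p-quantile of ln T is μ + z_p·σ.
ln(0.89) = -0.1165 and ln(3.7) = 1.308; z_{0.27} = -0.6128, z_{0.94} = 1.555.
σ = (1.308 − -0.1165)/(1.555 − (-0.6128)) = 0.657.
μ = -0.1165 − (-0.6128)·0.657 = 0.286.
CV = √(exp(σ²)−1) = √(exp(0.4321)−1) = 0.735.

σ ≈ 0.657, CV ≈ 0.735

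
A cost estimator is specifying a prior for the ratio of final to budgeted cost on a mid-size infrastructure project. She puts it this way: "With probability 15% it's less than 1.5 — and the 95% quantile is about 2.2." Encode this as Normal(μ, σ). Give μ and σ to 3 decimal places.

For Normal(μ,σ), the p-quantile is μ + z_p·σ. Here z_{0.15} = -1.036, z_{0.95} = 1.645.
So 1.5 = μ − 1.036σ and 2.2 = μ + 1.645σ.
Subtracting: σ = (2.2 − 1.5)/(1.645 − (-1.036)) = 0.261.
Then μ = 1.5 − (-1.036)·0.261 = 1.771.

μ = 1.771, σ = 0.261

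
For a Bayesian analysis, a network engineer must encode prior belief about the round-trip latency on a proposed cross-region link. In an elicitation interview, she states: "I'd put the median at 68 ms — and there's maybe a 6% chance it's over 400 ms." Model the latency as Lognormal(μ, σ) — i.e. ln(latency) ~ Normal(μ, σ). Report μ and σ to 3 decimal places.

μ ≈ 4.220, σ ≈ 1.140

If T ~ Lognormal(μ,σ) then ln T ~ Normal(μ,σ), so the p-quantile of ln T is μ + z_p·σ.
ln(68) = 4.22 and ln(400) = 5.991; z_{0.5} = 0, z_{0.94} = 1.555.
σ = (5.991 − 4.22)/(1.555 − (0)) = 1.140.
μ = 4.22 − (0)·1.140 = 4.220.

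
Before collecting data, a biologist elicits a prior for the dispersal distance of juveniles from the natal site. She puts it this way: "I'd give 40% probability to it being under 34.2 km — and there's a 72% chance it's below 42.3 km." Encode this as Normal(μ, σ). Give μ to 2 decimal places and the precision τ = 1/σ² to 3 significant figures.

μ = 36.65, τ = 0.0107

For Normal(μ,σ), the p-quantile is μ + z_p·σ. Here z_{0.4} = -0.2533, z_{0.72} = 0.5828.
So 34.2 = μ − 0.2533σ and 42.3 = μ + 0.5828σ.
Subtracting: σ = (42.3 − 34.2)/(0.5828 − (-0.2533)) = 9.69.
Then μ = 34.2 − (-0.2533)·9.69 = 36.65.
Precision τ = 1/σ² = 1/9.687² = 0.0107.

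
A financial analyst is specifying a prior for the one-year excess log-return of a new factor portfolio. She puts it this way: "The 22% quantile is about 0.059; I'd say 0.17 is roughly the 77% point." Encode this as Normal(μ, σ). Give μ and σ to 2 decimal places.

μ = 0.12, σ = 0.07

For Normal(μ,σ), the p-quantile is μ + z_p·σ. Here z_{0.22} = -0.7722, z_{0.77} = 0.7388.
So 0.059 = μ − 0.7722σ and 0.17 = μ + 0.7388σ.
Subtracting: σ = (0.17 − 0.059)/(0.7388 − (-0.7722)) = 0.07.
Then μ = 0.059 − (-0.7722)·0.07 = 0.12.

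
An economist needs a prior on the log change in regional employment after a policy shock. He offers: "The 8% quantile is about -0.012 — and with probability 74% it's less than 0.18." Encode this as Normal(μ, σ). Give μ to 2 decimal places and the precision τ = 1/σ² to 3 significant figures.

For Normal(μ,σ), the p-quantile is μ + z_p·σ. Here z_{0.08} = -1.405, z_{0.74} = 0.6433.
So -0.012 = μ − 1.405σ and 0.18 = μ + 0.6433σ.
Subtracting: σ = (0.18 − -0.012)/(0.6433 − (-1.405)) = 0.09.
Then μ = -0.012 − (-1.405)·0.09 = 0.12.
Precision τ = 1/σ² = 1/0.09373² = 114.

μ = 0.12, τ = 114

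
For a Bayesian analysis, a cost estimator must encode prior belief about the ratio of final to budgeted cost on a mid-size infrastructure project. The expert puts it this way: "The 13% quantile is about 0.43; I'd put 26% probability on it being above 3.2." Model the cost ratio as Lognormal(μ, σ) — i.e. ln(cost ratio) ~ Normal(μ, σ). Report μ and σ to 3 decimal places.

μ ≈ 0.434, σ ≈ 1.134

If T ~ Lognormal(μ,σ) then ln T ~ Normal(μ,σ), so the p-quantile of ln T is μ + z_p·σ.
ln(0.43) = -0.844 and ln(3.2) = 1.163; z_{0.13} = -1.126, z_{0.74} = 0.6433.
σ = (1.163 − -0.844)/(0.6433 − (-1.126)) = 1.134.
μ = -0.844 − (-1.126)·1.134 = 0.434.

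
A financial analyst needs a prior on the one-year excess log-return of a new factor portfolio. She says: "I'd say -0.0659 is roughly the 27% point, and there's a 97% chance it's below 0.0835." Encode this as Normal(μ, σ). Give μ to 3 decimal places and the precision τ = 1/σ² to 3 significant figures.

For Normal(μ,σ), the p-quantile is μ + z_p·σ. Here z_{0.27} = -0.6128, z_{0.97} = 1.881.
So -0.0659 = μ − 0.6128σ and 0.0835 = μ + 1.881σ.
Subtracting: σ = (0.0835 − -0.0659)/(1.881 − (-0.6128)) = 0.060.
Then μ = -0.0659 − (-0.6128)·0.060 = -0.029.
Precision τ = 1/σ² = 1/0.05991² = 279.

μ = -0.029, τ = 279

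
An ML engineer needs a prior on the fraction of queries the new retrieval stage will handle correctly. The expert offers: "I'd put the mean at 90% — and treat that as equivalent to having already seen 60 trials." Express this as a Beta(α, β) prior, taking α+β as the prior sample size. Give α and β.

Under the effective-sample-size interpretation, Beta(α, β) has prior mean α/(α+β) and prior sample size α+β.
So α+β = 60 and α/(α+β) = 0.9, giving α = 0.9·60 = 54 and β = 60 − 54 = 6.

α = 54, β = 6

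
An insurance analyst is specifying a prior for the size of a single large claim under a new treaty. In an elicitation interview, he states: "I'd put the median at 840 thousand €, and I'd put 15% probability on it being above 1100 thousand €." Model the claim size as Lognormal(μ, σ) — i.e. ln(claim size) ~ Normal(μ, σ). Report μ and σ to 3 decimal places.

If T ~ Lognormal(μ,σ) then ln T ~ Normal(μ,σ), so the p-quantile of ln T is μ + z_p·σ.
ln(840) = 6.733 and ln(1100) = 7.003; z_{0.5} = 0, z_{0.85} = 1.036.
σ = (7.003 − 6.733)/(1.036 − (0)) = 0.260.
μ = 6.733 − (0)·0.260 = 6.733.

μ ≈ 6.733, σ ≈ 0.260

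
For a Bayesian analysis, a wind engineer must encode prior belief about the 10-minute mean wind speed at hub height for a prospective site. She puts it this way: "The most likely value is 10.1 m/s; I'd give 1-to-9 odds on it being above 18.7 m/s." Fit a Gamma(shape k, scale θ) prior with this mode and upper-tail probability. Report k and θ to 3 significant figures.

Gamma(k,θ) with k>1 has mode (k−1)θ, so θ = 10.1/(k−1).
Need P(X < 18.7) = 0.9 with θ tied to k this way. Start at k = 2, θ = 10.1: P(X<18.7) ≈ 0.552.
Too low — raise k to concentrate. Iterating converges to k ≈ 6.03.
Then θ = 10.1/(6.03−1) ≈ 2.01.

k ≈ 6.03, θ ≈ 2.01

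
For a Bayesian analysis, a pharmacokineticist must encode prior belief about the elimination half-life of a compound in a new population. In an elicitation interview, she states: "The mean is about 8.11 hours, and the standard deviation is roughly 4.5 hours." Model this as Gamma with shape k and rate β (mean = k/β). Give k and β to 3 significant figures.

For Gamma(k, rate β): mean = k/β, variance = k/β², so CV = 1/√k.
CV = SD/mean = 4.5/8.11 = 0.5549, hence k = 1/CV² = 3.25.
Then β = k/mean = 3.25/8.11 = 0.4.

k ≈ 3.25, β ≈ 0.4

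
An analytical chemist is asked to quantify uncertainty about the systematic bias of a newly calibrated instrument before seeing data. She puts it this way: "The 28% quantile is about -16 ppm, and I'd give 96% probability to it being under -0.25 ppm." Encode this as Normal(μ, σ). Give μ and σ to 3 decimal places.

μ = -12.066, σ = 6.749

The p-quantile of Normal(μ,σ) is μ + z_p·σ, with z_{0.28} = -0.5828 and z_{0.96} = 1.751.
Eliminate σ: μ = (z₂·x₁ − z₁·x₂)/(z₂ − z₁) = (1.751·-16 − (-0.5828)·-0.25)/2.334 = -12.066.
Then σ = (x₂ − x₁)/(z₂ − z₁) = (-0.25 − -16)/2.334 = 6.749.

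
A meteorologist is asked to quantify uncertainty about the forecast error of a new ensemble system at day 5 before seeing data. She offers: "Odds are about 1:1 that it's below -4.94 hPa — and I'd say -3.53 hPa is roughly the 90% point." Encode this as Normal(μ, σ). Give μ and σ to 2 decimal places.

For Normal(μ,σ), the p-quantile is μ + z_p·σ. Here z_{0.5} = 0, z_{0.9} = 1.282.
So -4.94 = μ + 0σ and -3.53 = μ + 1.282σ.
Subtracting: σ = (-3.53 − -4.94)/(1.282 − (0)) = 1.10.
Then μ = -4.94 − (0)·1.10 = -4.94.

μ = -4.94, σ = 1.10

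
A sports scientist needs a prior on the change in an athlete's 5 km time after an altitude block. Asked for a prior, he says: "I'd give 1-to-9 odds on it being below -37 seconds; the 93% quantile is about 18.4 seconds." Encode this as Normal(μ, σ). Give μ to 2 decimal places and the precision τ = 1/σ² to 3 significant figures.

μ = -11.25, τ = 0.00248

For Normal(μ,σ), the p-quantile is μ + z_p·σ. Here z_{0.1} = -1.282, z_{0.93} = 1.476.
So -37 = μ − 1.282σ and 18.4 = μ + 1.476σ.
Subtracting: σ = (18.4 − -37)/(1.476 − (-1.282)) = 20.09.
Then μ = -37 − (-1.282)·20.09 = -11.25.
Precision τ = 1/σ² = 1/20.09² = 0.00248.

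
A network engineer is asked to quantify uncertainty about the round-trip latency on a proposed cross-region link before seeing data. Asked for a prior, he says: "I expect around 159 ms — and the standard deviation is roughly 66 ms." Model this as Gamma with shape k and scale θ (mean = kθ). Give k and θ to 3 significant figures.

For Gamma(k, scale θ): mean = kθ, variance = kθ², so CV = 1/√k.
CV = SD/mean = 66/159 = 0.4151, hence k = 1/CV² = 5.8.
Then θ = mean/k = 159/5.8 = 27.4.

k ≈ 5.8, θ ≈ 27.4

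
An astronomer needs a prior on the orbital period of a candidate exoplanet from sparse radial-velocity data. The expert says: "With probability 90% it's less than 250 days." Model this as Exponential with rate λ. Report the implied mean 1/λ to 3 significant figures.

mean ≈ 109 days

P(T < 250.0) = 1 − e^(−λ·250.0) = 0.9, so λ = −ln(1−0.9)/250.0 = −ln(0.1)/250.0 = 0.00921.
Mean = 1/λ = 109 days.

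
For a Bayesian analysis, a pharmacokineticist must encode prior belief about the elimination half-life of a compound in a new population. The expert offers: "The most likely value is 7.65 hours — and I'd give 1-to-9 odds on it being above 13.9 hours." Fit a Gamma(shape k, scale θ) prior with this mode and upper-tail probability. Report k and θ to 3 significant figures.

k ≈ 6.34, θ ≈ 1.43

Gamma(k,θ) with k>1 has mode (k−1)θ, so θ = 7.65/(k−1).
Need P(X < 13.9) = 0.9 with θ tied to k this way. Start at k = 2, θ = 7.65: P(X<13.9) ≈ 0.542.
Too low — raise k to concentrate. Iterating converges to k ≈ 6.34.
Then θ = 7.65/(6.34−1) ≈ 1.43.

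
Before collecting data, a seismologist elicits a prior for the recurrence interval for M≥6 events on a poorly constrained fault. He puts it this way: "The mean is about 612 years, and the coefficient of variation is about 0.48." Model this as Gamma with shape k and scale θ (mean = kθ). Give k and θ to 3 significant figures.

k ≈ 4.34, θ ≈ 141

For Gamma(k, scale θ): mean = kθ, variance = kθ², so CV = 1/√k.
CV = 0.48, hence k = 1/CV² = 4.34.
Then θ = mean/k = 612/4.34 = 141.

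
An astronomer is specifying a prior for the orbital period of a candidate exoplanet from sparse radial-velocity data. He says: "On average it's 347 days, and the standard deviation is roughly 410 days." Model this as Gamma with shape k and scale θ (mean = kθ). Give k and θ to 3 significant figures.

k ≈ 0.716, θ ≈ 484

For Gamma(k, scale θ): mean = kθ, variance = kθ², so CV = 1/√k.
CV = SD/mean = 410/347 = 1.182, hence k = 1/CV² = 0.716.
Then θ = mean/k = 347/0.716 = 484.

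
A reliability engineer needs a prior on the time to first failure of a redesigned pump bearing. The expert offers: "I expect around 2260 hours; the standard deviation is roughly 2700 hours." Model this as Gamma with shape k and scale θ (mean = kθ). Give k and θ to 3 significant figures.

For Gamma(k, scale θ): mean = kθ, variance = kθ², so CV = 1/√k.
CV = SD/mean = 2700/2260 = 1.195, hence k = 1/CV² = 0.701.
Then θ = mean/k = 2260/0.701 = 3230.

k ≈ 0.701, θ ≈ 3230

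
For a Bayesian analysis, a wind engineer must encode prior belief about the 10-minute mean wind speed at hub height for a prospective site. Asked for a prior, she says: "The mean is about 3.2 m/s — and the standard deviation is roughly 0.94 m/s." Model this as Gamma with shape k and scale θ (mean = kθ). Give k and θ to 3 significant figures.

k ≈ 11.6, θ ≈ 0.276

For Gamma(k, scale θ): mean = kθ, variance = kθ², so CV = 1/√k.
CV = SD/mean = 0.94/3.2 = 0.2937, hence k = 1/CV² = 11.6.
Then θ = mean/k = 3.2/11.6 = 0.276.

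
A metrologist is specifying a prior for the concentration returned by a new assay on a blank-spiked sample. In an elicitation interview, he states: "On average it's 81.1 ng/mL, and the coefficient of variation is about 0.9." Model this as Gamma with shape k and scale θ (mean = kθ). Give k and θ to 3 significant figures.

k ≈ 1.23, θ ≈ 65.7

For Gamma(k, scale θ): mean = kθ, variance = kθ², so CV = 1/√k.
CV = 0.9, hence k = 1/CV² = 1.23.
Then θ = mean/k = 81.1/1.23 = 65.7.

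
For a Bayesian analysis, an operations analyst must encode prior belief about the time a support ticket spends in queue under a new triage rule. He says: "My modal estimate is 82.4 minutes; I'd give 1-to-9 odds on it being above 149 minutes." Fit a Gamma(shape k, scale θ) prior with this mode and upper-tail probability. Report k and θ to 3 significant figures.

k ≈ 6.43, θ ≈ 15.2

Gamma(k,θ) with k>1 has mode (k−1)θ, so θ = 82.4/(k−1).
Need P(X < 149) = 0.9 with θ tied to k this way. Start at k = 2, θ = 82.4: P(X<149) ≈ 0.540.
Too low — raise k to concentrate. Iterating converges to k ≈ 6.43.
Then θ = 82.4/(6.43−1) ≈ 15.2.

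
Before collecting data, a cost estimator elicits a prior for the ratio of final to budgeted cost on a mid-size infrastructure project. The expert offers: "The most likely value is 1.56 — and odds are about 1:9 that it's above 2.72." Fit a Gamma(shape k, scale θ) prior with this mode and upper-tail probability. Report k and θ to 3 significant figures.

k ≈ 7.14, θ ≈ 0.254

Gamma(k,θ) with k>1 has mode (k−1)θ, so θ = 1.56/(k−1).
Need P(X < 2.72) = 0.9 with θ tied to k this way. Start at k = 2, θ = 1.56: P(X<2.72) ≈ 0.520.
Too low — raise k to concentrate. Iterating converges to k ≈ 7.14.
Then θ = 1.56/(7.14−1) ≈ 0.254.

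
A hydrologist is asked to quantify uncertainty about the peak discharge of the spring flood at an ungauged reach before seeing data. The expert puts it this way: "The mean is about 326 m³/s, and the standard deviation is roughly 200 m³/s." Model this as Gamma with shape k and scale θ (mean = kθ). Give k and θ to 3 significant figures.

For Gamma(k, scale θ): mean = kθ, variance = kθ², so CV = 1/√k.
CV = SD/mean = 200/326 = 0.6135, hence k = 1/CV² = 2.66.
Then θ = mean/k = 326/2.66 = 123.

k ≈ 2.66, θ ≈ 123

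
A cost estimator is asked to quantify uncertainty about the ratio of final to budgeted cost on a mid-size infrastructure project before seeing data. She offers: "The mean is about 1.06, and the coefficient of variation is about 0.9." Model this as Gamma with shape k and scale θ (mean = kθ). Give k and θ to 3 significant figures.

For Gamma(k, scale θ): mean = kθ, variance = kθ², so CV = 1/√k.
CV = 0.9, hence k = 1/CV² = 1.23.
Then θ = mean/k = 1.06/1.23 = 0.859.

k ≈ 1.23, θ ≈ 0.859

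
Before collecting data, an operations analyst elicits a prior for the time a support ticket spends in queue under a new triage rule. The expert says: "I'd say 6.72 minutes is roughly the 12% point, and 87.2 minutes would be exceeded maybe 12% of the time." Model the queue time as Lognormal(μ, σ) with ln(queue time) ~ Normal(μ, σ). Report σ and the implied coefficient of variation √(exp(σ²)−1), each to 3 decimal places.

σ ≈ 1.091, CV ≈ 1.512

If T ~ Lognormal(μ,σ) then ln T ~ Normal(μ,σ), so the p-quantile of ln T is μ + z_p·σ.
ln(6.72) = 1.905 and ln(87.2) = 4.468; z_{0.12} = -1.175, z_{0.88} = 1.175.
σ = (4.468 − 1.905)/(1.175 − (-1.175)) = 1.091.
μ = 1.905 − (-1.175)·1.091 = 3.187.
CV = √(exp(σ²)−1) = √(exp(1.1896)−1) = 1.512.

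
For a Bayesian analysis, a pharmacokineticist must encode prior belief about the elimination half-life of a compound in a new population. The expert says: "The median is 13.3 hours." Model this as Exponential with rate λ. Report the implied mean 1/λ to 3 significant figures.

mean ≈ 19.2 hours

Exponential median = ln 2 / λ, so λ = ln 2 / 13.3 = 0.0521.
Mean = 1/λ = 19.2 hours.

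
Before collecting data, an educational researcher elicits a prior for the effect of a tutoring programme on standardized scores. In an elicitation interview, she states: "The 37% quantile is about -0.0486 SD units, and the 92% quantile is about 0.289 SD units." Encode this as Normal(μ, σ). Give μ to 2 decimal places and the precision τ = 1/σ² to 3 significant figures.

The p-quantile of Normal(μ,σ) is μ + z_p·σ, with z_{0.37} = -0.3319 and z_{0.92} = 1.405.
Eliminate σ: μ = (z₂·x₁ − z₁·x₂)/(z₂ − z₁) = (1.405·-0.0486 − (-0.3319)·0.289)/1.737 = 0.02.
Then σ = (x₂ − x₁)/(z₂ − z₁) = (0.289 − -0.0486)/1.737 = 0.19.
Precision τ = 1/σ² = 1/0.1944² = 26.5.

μ = 0.02, τ = 26.5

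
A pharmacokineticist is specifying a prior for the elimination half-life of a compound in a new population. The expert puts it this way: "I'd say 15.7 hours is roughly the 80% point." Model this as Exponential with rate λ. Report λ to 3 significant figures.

P(T < 15.7) = 1 − e^(−λ·15.7) = 0.8, so λ = −ln(1−0.8)/15.7 = −ln(0.2)/15.7 = 0.103.

λ ≈ 0.103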